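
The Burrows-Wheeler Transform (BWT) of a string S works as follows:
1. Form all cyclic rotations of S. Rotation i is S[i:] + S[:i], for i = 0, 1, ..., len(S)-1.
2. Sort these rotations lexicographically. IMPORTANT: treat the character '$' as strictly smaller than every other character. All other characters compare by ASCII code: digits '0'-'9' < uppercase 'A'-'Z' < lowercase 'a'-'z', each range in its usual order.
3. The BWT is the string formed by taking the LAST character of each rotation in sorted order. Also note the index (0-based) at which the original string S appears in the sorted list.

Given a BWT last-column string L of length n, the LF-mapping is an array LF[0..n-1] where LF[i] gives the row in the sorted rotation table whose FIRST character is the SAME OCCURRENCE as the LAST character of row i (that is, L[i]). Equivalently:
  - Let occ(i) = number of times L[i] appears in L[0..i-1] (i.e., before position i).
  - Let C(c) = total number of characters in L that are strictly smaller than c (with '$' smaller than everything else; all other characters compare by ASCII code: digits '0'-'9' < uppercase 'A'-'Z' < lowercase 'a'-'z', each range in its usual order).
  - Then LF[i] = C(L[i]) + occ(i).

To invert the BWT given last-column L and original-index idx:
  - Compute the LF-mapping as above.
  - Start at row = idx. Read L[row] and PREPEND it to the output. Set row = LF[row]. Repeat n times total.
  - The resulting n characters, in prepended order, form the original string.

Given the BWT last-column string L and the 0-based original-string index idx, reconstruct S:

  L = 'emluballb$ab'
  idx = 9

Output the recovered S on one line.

LF mapping: 6 10 7 11 3 1 8 9 4 0 2 5
Walk LF starting at row 9, prepending L[row]:
  step 1: row=9, L[9]='$', prepend. Next row=LF[9]=0
  step 2: row=0, L[0]='e', prepend. Next row=LF[0]=6
  step 3: row=6, L[6]='l', prepend. Next row=LF[6]=8
  step 4: row=8, L[8]='b', prepend. Next row=LF[8]=4
  step 5: row=4, L[4]='b', prepend. Next row=LF[4]=3
  step 6: row=3, L[3]='u', prepend. Next row=LF[3]=11
  step 7: row=11, L[11]='b', prepend. Next row=LF[11]=5
  step 8: row=5, L[5]='a', prepend. Next row=LF[5]=1
  step 9: row=1, L[1]='m', prepend. Next row=LF[1]=10
  step 10: row=10, L[10]='a', prepend. Next row=LF[10]=2
  step 11: row=2, L[2]='l', prepend. Next row=LF[2]=7
  step 12: row=7, L[7]='l', prepend. Next row=LF[7]=9
Reversed output: llamabubble$

Answer: llamabubble$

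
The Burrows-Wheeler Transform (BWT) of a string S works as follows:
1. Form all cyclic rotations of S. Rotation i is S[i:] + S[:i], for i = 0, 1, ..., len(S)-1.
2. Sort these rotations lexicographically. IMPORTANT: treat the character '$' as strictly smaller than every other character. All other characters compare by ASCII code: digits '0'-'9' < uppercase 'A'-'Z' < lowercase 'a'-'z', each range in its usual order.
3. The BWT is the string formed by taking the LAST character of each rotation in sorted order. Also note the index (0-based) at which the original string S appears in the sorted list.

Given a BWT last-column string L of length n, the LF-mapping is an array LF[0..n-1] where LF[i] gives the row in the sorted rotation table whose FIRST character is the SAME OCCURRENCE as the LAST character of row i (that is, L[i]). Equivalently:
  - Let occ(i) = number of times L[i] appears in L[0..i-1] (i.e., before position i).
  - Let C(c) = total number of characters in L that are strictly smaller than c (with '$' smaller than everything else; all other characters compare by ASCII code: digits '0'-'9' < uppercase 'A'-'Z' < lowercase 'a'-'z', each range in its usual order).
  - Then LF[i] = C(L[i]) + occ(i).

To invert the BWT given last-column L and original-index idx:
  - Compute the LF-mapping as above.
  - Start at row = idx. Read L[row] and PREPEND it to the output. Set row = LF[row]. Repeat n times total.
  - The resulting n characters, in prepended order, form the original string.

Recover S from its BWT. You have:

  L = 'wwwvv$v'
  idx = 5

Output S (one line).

Answer: wvvwvw$

Derivation:
LF mapping: 4 5 6 1 2 0 3
Walk LF starting at row 5, prepending L[row]:
  step 1: row=5, L[5]='$', prepend. Next row=LF[5]=0
  step 2: row=0, L[0]='w', prepend. Next row=LF[0]=4
  step 3: row=4, L[4]='v', prepend. Next row=LF[4]=2
  step 4: row=2, L[2]='w', prepend. Next row=LF[2]=6
  step 5: row=6, L[6]='v', prepend. Next row=LF[6]=3
  step 6: row=3, L[3]='v', prepend. Next row=LF[3]=1
  step 7: row=1, L[1]='w', prepend. Next row=LF[1]=5
Reversed output: wvvwvw$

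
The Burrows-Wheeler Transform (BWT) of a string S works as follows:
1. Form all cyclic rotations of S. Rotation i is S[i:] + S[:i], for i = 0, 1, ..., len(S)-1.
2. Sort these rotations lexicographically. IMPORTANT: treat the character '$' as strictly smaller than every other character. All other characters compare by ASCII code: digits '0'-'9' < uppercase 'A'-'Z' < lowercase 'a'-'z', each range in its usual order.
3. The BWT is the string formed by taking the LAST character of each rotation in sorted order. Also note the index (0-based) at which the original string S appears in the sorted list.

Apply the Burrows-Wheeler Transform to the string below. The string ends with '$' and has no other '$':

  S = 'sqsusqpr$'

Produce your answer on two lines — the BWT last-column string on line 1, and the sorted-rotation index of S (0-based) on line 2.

All 9 rotations (rotation i = S[i:]+S[:i]):
  rot[0] = sqsusqpr$
  rot[1] = qsusqpr$s
  rot[2] = susqpr$sq
  rot[3] = usqpr$sqs
  rot[4] = sqpr$sqsu
  rot[5] = qpr$sqsus
  rot[6] = pr$sqsusq
  rot[7] = r$sqsusqp
  rot[8] = $sqsusqpr
Sorted (with $ < everything):
  sorted[0] = $sqsusqpr  (last char: 'r')
  sorted[1] = pr$sqsusq  (last char: 'q')
  sorted[2] = qpr$sqsus  (last char: 's')
  sorted[3] = qsusqpr$s  (last char: 's')
  sorted[4] = r$sqsusqp  (last char: 'p')
  sorted[5] = sqpr$sqsu  (last char: 'u')
  sorted[6] = sqsusqpr$  (last char: '$')
  sorted[7] = susqpr$sq  (last char: 'q')
  sorted[8] = usqpr$sqs  (last char: 's')
Last column: rqsspu$qs
Original string S is at sorted index 6

Answer: rqsspu$qs
6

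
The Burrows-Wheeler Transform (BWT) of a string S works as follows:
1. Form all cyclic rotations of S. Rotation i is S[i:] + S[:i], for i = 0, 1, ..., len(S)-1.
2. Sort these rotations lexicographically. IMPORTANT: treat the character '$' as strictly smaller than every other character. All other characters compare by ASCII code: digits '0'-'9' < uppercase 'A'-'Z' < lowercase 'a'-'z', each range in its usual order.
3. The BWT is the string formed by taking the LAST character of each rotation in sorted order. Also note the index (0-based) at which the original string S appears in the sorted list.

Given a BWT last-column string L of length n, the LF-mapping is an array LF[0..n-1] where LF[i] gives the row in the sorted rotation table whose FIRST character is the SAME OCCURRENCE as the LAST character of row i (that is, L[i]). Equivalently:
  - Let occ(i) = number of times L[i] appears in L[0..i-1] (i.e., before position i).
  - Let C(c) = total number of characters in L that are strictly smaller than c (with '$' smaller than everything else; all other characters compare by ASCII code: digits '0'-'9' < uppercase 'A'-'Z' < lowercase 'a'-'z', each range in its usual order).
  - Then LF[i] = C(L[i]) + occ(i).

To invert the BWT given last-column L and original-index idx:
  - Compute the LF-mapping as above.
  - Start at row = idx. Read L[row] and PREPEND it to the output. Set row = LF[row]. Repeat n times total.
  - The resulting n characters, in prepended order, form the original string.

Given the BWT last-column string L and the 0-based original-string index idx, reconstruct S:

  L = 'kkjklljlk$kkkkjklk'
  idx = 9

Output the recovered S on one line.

Answer: kkkllkkkklkjjkjlk$

Derivation:
LF mapping: 4 5 1 6 14 15 2 16 7 0 8 9 10 11 3 12 17 13
Walk LF starting at row 9, prepending L[row]:
  step 1: row=9, L[9]='$', prepend. Next row=LF[9]=0
  step 2: row=0, L[0]='k', prepend. Next row=LF[0]=4
  step 3: row=4, L[4]='l', prepend. Next row=LF[4]=14
  step 4: row=14, L[14]='j', prepend. Next row=LF[14]=3
  step 5: row=3, L[3]='k', prepend. Next row=LF[3]=6
  step 6: row=6, L[6]='j', prepend. Next row=LF[6]=2
  step 7: row=2, L[2]='j', prepend. Next row=LF[2]=1
  step 8: row=1, L[1]='k', prepend. Next row=LF[1]=5
  step 9: row=5, L[5]='l', prepend. Next row=LF[5]=15
  step 10: row=15, L[15]='k', prepend. Next row=LF[15]=12
  step 11: row=12, L[12]='k', prepend. Next row=LF[12]=10
  step 12: row=10, L[10]='k', prepend. Next row=LF[10]=8
  step 13: row=8, L[8]='k', prepend. Next row=LF[8]=7
  step 14: row=7, L[7]='l', prepend. Next row=LF[7]=16
  step 15: row=16, L[16]='l', prepend. Next row=LF[16]=17
  step 16: row=17, L[17]='k', prepend. Next row=LF[17]=13
  step 17: row=13, L[13]='k', prepend. Next row=LF[13]=11
  step 18: row=11, L[11]='k', prepend. Next row=LF[11]=9
Reversed output: kkkllkkkklkjjkjlk$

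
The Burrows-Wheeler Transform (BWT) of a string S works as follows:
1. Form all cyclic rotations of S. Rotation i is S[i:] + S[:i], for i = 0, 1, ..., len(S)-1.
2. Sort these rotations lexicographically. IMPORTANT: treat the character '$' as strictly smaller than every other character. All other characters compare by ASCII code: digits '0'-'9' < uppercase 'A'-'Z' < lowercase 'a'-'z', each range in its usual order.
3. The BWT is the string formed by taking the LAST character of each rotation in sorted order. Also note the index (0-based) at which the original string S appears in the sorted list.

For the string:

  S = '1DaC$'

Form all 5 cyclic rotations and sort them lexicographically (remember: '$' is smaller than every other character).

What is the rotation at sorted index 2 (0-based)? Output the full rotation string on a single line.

All 5 rotations (rotation i = S[i:]+S[:i]):
  rot[0] = 1DaC$
  rot[1] = DaC$1
  rot[2] = aC$1D
  rot[3] = C$1Da
  rot[4] = $1DaC
Sorted (with $ < everything):
  sorted[0] = $1DaC
  sorted[1] = 1DaC$
  sorted[2] = C$1Da
  sorted[3] = DaC$1
  sorted[4] = aC$1D
sorted[2] = C$1Da

Answer: C$1Da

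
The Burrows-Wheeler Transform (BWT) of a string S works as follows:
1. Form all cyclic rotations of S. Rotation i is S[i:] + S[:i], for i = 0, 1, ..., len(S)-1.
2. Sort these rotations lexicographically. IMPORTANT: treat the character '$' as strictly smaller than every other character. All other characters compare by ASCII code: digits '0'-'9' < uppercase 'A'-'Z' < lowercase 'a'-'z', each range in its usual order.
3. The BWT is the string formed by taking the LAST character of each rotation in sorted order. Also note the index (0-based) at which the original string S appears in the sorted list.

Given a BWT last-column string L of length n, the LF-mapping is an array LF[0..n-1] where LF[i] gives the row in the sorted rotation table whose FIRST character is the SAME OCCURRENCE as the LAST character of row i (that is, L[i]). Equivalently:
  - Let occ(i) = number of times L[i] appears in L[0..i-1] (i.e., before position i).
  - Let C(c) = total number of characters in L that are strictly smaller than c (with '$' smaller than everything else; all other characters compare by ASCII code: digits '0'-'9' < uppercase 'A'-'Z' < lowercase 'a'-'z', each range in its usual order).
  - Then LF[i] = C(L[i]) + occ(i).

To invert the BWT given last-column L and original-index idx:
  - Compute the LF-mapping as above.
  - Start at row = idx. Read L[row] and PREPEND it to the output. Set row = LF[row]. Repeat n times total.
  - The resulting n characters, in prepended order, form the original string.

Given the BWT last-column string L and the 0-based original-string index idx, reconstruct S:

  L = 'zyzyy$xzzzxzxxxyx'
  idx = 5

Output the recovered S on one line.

LF mapping: 11 7 12 8 9 0 1 13 14 15 2 16 3 4 5 10 6
Walk LF starting at row 5, prepending L[row]:
  step 1: row=5, L[5]='$', prepend. Next row=LF[5]=0
  step 2: row=0, L[0]='z', prepend. Next row=LF[0]=11
  step 3: row=11, L[11]='z', prepend. Next row=LF[11]=16
  step 4: row=16, L[16]='x', prepend. Next row=LF[16]=6
  step 5: row=6, L[6]='x', prepend. Next row=LF[6]=1
  step 6: row=1, L[1]='y', prepend. Next row=LF[1]=7
  step 7: row=7, L[7]='z', prepend. Next row=LF[7]=13
  step 8: row=13, L[13]='x', prepend. Next row=LF[13]=4
  step 9: row=4, L[4]='y', prepend. Next row=LF[4]=9
  step 10: row=9, L[9]='z', prepend. Next row=LF[9]=15
  step 11: row=15, L[15]='y', prepend. Next row=LF[15]=10
  step 12: row=10, L[10]='x', prepend. Next row=LF[10]=2
  step 13: row=2, L[2]='z', prepend. Next row=LF[2]=12
  step 14: row=12, L[12]='x', prepend. Next row=LF[12]=3
  step 15: row=3, L[3]='y', prepend. Next row=LF[3]=8
  step 16: row=8, L[8]='z', prepend. Next row=LF[8]=14
  step 17: row=14, L[14]='x', prepend. Next row=LF[14]=5
Reversed output: xzyxzxyzyxzyxxzz$

Answer: xzyxzxyzyxzyxxzz$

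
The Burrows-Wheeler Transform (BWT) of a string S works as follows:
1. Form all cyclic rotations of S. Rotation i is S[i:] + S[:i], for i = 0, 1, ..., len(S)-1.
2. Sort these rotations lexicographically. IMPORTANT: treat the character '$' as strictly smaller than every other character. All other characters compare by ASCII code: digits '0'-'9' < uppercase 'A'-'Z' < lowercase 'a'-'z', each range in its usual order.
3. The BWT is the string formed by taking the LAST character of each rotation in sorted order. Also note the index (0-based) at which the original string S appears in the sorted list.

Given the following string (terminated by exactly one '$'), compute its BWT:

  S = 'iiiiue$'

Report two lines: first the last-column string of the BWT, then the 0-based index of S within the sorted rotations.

All 7 rotations (rotation i = S[i:]+S[:i]):
  rot[0] = iiiiue$
  rot[1] = iiiue$i
  rot[2] = iiue$ii
  rot[3] = iue$iii
  rot[4] = ue$iiii
  rot[5] = e$iiiiu
  rot[6] = $iiiiue
Sorted (with $ < everything):
  sorted[0] = $iiiiue  (last char: 'e')
  sorted[1] = e$iiiiu  (last char: 'u')
  sorted[2] = iiiiue$  (last char: '$')
  sorted[3] = iiiue$i  (last char: 'i')
  sorted[4] = iiue$ii  (last char: 'i')
  sorted[5] = iue$iii  (last char: 'i')
  sorted[6] = ue$iiii  (last char: 'i')
Last column: eu$iiii
Original string S is at sorted index 2

Answer: eu$iiii
2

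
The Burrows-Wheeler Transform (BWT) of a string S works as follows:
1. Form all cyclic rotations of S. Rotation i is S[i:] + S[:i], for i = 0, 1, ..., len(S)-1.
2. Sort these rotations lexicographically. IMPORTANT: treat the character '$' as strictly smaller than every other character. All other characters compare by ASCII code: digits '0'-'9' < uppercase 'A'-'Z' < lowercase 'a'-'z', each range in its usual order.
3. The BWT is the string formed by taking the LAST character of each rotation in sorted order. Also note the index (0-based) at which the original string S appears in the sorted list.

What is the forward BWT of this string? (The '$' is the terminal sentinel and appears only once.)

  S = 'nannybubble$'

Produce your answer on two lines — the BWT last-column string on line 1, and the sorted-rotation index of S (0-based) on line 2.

All 12 rotations (rotation i = S[i:]+S[:i]):
  rot[0] = nannybubble$
  rot[1] = annybubble$n
  rot[2] = nnybubble$na
  rot[3] = nybubble$nan
  rot[4] = ybubble$nann
  rot[5] = bubble$nanny
  rot[6] = ubble$nannyb
  rot[7] = bble$nannybu
  rot[8] = ble$nannybub
  rot[9] = le$nannybubb
  rot[10] = e$nannybubbl
  rot[11] = $nannybubble
Sorted (with $ < everything):
  sorted[0] = $nannybubble  (last char: 'e')
  sorted[1] = annybubble$n  (last char: 'n')
  sorted[2] = bble$nannybu  (last char: 'u')
  sorted[3] = ble$nannybub  (last char: 'b')
  sorted[4] = bubble$nanny  (last char: 'y')
  sorted[5] = e$nannybubbl  (last char: 'l')
  sorted[6] = le$nannybubb  (last char: 'b')
  sorted[7] = nannybubble$  (last char: '$')
  sorted[8] = nnybubble$na  (last char: 'a')
  sorted[9] = nybubble$nan  (last char: 'n')
  sorted[10] = ubble$nannyb  (last char: 'b')
  sorted[11] = ybubble$nann  (last char: 'n')
Last column: enubylb$anbn
Original string S is at sorted index 7

Answer: enubylb$anbn
7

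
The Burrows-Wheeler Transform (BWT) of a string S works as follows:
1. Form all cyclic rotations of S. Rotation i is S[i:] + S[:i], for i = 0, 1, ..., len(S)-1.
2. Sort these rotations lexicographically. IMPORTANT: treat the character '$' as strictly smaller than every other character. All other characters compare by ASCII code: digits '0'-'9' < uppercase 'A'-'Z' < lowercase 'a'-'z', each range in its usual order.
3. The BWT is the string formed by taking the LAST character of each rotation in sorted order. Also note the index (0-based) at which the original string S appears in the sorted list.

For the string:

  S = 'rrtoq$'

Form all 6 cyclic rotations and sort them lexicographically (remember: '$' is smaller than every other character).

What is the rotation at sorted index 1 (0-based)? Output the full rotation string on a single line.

Answer: oq$rrt

Derivation:
All 6 rotations (rotation i = S[i:]+S[:i]):
  rot[0] = rrtoq$
  rot[1] = rtoq$r
  rot[2] = toq$rr
  rot[3] = oq$rrt
  rot[4] = q$rrto
  rot[5] = $rrtoq
Sorted (with $ < everything):
  sorted[0] = $rrtoq
  sorted[1] = oq$rrt
  sorted[2] = q$rrto
  sorted[3] = rrtoq$
  sorted[4] = rtoq$r
  sorted[5] = toq$rr
sorted[1] = oq$rrt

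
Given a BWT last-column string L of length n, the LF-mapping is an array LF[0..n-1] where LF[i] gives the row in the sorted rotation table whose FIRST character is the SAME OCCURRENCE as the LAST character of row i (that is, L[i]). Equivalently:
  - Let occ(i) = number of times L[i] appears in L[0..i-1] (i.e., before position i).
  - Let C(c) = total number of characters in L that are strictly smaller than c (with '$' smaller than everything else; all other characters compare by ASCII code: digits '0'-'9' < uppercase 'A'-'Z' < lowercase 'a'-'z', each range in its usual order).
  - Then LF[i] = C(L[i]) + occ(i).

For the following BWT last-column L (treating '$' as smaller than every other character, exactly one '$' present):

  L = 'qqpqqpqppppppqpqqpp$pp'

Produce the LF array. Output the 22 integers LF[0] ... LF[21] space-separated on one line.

Char counts: '$':1, 'p':13, 'q':8
C (first-col start): C('$')=0, C('p')=1, C('q')=14
L[0]='q': occ=0, LF[0]=C('q')+0=14+0=14
L[1]='q': occ=1, LF[1]=C('q')+1=14+1=15
L[2]='p': occ=0, LF[2]=C('p')+0=1+0=1
L[3]='q': occ=2, LF[3]=C('q')+2=14+2=16
L[4]='q': occ=3, LF[4]=C('q')+3=14+3=17
L[5]='p': occ=1, LF[5]=C('p')+1=1+1=2
L[6]='q': occ=4, LF[6]=C('q')+4=14+4=18
L[7]='p': occ=2, LF[7]=C('p')+2=1+2=3
L[8]='p': occ=3, LF[8]=C('p')+3=1+3=4
L[9]='p': occ=4, LF[9]=C('p')+4=1+4=5
L[10]='p': occ=5, LF[10]=C('p')+5=1+5=6
L[11]='p': occ=6, LF[11]=C('p')+6=1+6=7
L[12]='p': occ=7, LF[12]=C('p')+7=1+7=8
L[13]='q': occ=5, LF[13]=C('q')+5=14+5=19
L[14]='p': occ=8, LF[14]=C('p')+8=1+8=9
L[15]='q': occ=6, LF[15]=C('q')+6=14+6=20
L[16]='q': occ=7, LF[16]=C('q')+7=14+7=21
L[17]='p': occ=9, LF[17]=C('p')+9=1+9=10
L[18]='p': occ=10, LF[18]=C('p')+10=1+10=11
L[19]='$': occ=0, LF[19]=C('$')+0=0+0=0
L[20]='p': occ=11, LF[20]=C('p')+11=1+11=12
L[21]='p': occ=12, LF[21]=C('p')+12=1+12=13

Answer: 14 15 1 16 17 2 18 3 4 5 6 7 8 19 9 20 21 10 11 0 12 13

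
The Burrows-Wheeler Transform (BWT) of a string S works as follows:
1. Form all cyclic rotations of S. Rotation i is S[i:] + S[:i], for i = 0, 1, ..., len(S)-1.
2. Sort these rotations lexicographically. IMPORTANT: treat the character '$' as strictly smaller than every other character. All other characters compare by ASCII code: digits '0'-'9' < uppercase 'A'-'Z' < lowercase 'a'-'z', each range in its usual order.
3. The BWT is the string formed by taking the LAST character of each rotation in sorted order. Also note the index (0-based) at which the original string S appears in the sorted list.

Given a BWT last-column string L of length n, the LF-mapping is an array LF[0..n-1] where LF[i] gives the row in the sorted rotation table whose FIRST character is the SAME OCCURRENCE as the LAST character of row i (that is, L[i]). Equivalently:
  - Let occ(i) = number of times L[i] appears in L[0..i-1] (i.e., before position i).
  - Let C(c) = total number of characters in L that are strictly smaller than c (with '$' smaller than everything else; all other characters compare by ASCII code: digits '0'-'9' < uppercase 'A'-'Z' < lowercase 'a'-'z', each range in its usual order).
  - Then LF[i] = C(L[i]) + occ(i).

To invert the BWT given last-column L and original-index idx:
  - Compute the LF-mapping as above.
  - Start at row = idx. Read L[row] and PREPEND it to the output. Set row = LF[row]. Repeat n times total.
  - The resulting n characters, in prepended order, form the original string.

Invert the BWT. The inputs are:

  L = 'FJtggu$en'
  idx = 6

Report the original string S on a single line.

LF mapping: 1 2 7 4 5 8 0 3 6
Walk LF starting at row 6, prepending L[row]:
  step 1: row=6, L[6]='$', prepend. Next row=LF[6]=0
  step 2: row=0, L[0]='F', prepend. Next row=LF[0]=1
  step 3: row=1, L[1]='J', prepend. Next row=LF[1]=2
  step 4: row=2, L[2]='t', prepend. Next row=LF[2]=7
  step 5: row=7, L[7]='e', prepend. Next row=LF[7]=3
  step 6: row=3, L[3]='g', prepend. Next row=LF[3]=4
  step 7: row=4, L[4]='g', prepend. Next row=LF[4]=5
  step 8: row=5, L[5]='u', prepend. Next row=LF[5]=8
  step 9: row=8, L[8]='n', prepend. Next row=LF[8]=6
Reversed output: nuggetJF$

Answer: nuggetJF$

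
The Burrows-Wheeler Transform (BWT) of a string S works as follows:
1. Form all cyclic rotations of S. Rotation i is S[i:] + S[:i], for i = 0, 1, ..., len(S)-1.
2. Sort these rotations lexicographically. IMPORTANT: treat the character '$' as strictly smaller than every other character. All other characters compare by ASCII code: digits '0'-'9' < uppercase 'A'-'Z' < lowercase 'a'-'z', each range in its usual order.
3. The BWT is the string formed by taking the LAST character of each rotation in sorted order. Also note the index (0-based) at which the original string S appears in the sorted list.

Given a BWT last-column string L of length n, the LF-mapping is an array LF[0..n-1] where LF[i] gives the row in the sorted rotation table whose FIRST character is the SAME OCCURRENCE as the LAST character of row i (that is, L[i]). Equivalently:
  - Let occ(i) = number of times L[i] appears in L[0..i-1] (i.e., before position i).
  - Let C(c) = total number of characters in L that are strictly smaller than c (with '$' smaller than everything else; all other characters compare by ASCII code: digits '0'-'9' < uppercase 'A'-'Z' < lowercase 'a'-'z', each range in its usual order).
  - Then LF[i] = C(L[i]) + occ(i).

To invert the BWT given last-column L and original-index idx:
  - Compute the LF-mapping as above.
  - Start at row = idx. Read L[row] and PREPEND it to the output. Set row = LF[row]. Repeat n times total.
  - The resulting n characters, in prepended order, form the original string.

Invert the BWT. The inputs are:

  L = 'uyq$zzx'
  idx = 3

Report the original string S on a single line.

Answer: xzzyqu$

Derivation:
LF mapping: 2 4 1 0 5 6 3
Walk LF starting at row 3, prepending L[row]:
  step 1: row=3, L[3]='$', prepend. Next row=LF[3]=0
  step 2: row=0, L[0]='u', prepend. Next row=LF[0]=2
  step 3: row=2, L[2]='q', prepend. Next row=LF[2]=1
  step 4: row=1, L[1]='y', prepend. Next row=LF[1]=4
  step 5: row=4, L[4]='z', prepend. Next row=LF[4]=5
  step 6: row=5, L[5]='z', prepend. Next row=LF[5]=6
  step 7: row=6, L[6]='x', prepend. Next row=LF[6]=3
Reversed output: xzzyqu$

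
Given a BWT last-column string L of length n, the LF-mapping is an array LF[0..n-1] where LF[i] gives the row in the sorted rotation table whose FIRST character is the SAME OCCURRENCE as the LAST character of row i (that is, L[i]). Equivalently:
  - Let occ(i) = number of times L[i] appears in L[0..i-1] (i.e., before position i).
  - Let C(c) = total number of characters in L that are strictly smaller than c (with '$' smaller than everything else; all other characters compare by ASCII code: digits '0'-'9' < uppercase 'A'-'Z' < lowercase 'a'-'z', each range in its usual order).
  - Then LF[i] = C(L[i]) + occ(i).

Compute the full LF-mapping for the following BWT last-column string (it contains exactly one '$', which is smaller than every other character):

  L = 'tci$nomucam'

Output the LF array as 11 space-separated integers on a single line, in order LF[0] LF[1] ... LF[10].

Answer: 9 2 4 0 7 8 5 10 3 1 6

Derivation:
Char counts: '$':1, 'a':1, 'c':2, 'i':1, 'm':2, 'n':1, 'o':1, 't':1, 'u':1
C (first-col start): C('$')=0, C('a')=1, C('c')=2, C('i')=4, C('m')=5, C('n')=7, C('o')=8, C('t')=9, C('u')=10
L[0]='t': occ=0, LF[0]=C('t')+0=9+0=9
L[1]='c': occ=0, LF[1]=C('c')+0=2+0=2
L[2]='i': occ=0, LF[2]=C('i')+0=4+0=4
L[3]='$': occ=0, LF[3]=C('$')+0=0+0=0
L[4]='n': occ=0, LF[4]=C('n')+0=7+0=7
L[5]='o': occ=0, LF[5]=C('o')+0=8+0=8
L[6]='m': occ=0, LF[6]=C('m')+0=5+0=5
L[7]='u': occ=0, LF[7]=C('u')+0=10+0=10
L[8]='c': occ=1, LF[8]=C('c')+1=2+1=3
L[9]='a': occ=0, LF[9]=C('a')+0=1+0=1
L[10]='m': occ=1, LF[10]=C('m')+1=5+1=6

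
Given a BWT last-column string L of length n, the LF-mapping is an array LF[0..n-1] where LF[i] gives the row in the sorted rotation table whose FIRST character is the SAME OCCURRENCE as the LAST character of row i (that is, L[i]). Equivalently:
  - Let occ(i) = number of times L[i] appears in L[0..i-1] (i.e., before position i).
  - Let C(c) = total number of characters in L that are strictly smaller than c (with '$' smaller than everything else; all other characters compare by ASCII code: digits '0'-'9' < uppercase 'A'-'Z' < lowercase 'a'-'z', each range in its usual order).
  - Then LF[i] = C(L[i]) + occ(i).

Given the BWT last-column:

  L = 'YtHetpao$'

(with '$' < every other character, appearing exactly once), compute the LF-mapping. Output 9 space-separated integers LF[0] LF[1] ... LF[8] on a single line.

Char counts: '$':1, 'H':1, 'Y':1, 'a':1, 'e':1, 'o':1, 'p':1, 't':2
C (first-col start): C('$')=0, C('H')=1, C('Y')=2, C('a')=3, C('e')=4, C('o')=5, C('p')=6, C('t')=7
L[0]='Y': occ=0, LF[0]=C('Y')+0=2+0=2
L[1]='t': occ=0, LF[1]=C('t')+0=7+0=7
L[2]='H': occ=0, LF[2]=C('H')+0=1+0=1
L[3]='e': occ=0, LF[3]=C('e')+0=4+0=4
L[4]='t': occ=1, LF[4]=C('t')+1=7+1=8
L[5]='p': occ=0, LF[5]=C('p')+0=6+0=6
L[6]='a': occ=0, LF[6]=C('a')+0=3+0=3
L[7]='o': occ=0, LF[7]=C('o')+0=5+0=5
L[8]='$': occ=0, LF[8]=C('$')+0=0+0=0

Answer: 2 7 1 4 8 6 3 5 0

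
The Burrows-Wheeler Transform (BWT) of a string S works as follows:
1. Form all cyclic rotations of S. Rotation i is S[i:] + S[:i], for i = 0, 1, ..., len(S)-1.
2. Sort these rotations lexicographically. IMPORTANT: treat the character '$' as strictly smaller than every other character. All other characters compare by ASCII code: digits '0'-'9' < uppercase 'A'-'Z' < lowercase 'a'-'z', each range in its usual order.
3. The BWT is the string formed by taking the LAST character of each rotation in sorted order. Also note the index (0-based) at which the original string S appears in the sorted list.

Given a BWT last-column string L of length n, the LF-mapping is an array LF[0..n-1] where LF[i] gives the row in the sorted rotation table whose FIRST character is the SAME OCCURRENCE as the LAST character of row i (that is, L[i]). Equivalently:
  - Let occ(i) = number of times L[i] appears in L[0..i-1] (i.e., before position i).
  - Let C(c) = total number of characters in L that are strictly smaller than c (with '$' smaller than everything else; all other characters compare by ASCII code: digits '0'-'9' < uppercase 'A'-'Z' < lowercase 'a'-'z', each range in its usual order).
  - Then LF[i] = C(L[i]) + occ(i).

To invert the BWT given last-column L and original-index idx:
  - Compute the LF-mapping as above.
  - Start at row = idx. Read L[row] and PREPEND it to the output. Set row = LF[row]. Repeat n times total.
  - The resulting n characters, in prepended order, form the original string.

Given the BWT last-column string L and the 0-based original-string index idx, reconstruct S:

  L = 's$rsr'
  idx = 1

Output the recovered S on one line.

LF mapping: 3 0 1 4 2
Walk LF starting at row 1, prepending L[row]:
  step 1: row=1, L[1]='$', prepend. Next row=LF[1]=0
  step 2: row=0, L[0]='s', prepend. Next row=LF[0]=3
  step 3: row=3, L[3]='s', prepend. Next row=LF[3]=4
  step 4: row=4, L[4]='r', prepend. Next row=LF[4]=2
  step 5: row=2, L[2]='r', prepend. Next row=LF[2]=1
Reversed output: rrss$

Answer: rrss$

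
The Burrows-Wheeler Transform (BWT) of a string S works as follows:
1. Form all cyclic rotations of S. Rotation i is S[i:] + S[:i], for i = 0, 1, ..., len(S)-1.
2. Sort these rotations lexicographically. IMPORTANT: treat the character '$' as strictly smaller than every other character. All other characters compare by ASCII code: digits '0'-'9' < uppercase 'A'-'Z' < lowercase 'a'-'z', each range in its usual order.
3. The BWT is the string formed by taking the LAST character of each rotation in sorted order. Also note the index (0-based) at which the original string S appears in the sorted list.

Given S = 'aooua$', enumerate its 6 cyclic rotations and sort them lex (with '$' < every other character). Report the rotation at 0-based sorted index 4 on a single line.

Answer: oua$ao

Derivation:
All 6 rotations (rotation i = S[i:]+S[:i]):
  rot[0] = aooua$
  rot[1] = ooua$a
  rot[2] = oua$ao
  rot[3] = ua$aoo
  rot[4] = a$aoou
  rot[5] = $aooua
Sorted (with $ < everything):
  sorted[0] = $aooua
  sorted[1] = a$aoou
  sorted[2] = aooua$
  sorted[3] = ooua$a
  sorted[4] = oua$ao
  sorted[5] = ua$aoo
sorted[4] = oua$ao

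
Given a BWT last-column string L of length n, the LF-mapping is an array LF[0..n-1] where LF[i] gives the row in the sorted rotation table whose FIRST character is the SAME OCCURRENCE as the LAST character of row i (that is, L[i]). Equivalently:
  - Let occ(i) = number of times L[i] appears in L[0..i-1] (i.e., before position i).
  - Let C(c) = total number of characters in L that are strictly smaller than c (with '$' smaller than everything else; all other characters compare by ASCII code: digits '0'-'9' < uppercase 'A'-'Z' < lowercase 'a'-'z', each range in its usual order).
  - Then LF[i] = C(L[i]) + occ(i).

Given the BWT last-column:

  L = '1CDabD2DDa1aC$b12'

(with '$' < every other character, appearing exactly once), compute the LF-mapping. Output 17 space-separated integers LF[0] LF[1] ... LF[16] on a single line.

Answer: 1 6 8 12 15 9 4 10 11 13 2 14 7 0 16 3 5

Derivation:
Char counts: '$':1, '1':3, '2':2, 'C':2, 'D':4, 'a':3, 'b':2
C (first-col start): C('$')=0, C('1')=1, C('2')=4, C('C')=6, C('D')=8, C('a')=12, C('b')=15
L[0]='1': occ=0, LF[0]=C('1')+0=1+0=1
L[1]='C': occ=0, LF[1]=C('C')+0=6+0=6
L[2]='D': occ=0, LF[2]=C('D')+0=8+0=8
L[3]='a': occ=0, LF[3]=C('a')+0=12+0=12
L[4]='b': occ=0, LF[4]=C('b')+0=15+0=15
L[5]='D': occ=1, LF[5]=C('D')+1=8+1=9
L[6]='2': occ=0, LF[6]=C('2')+0=4+0=4
L[7]='D': occ=2, LF[7]=C('D')+2=8+2=10
L[8]='D': occ=3, LF[8]=C('D')+3=8+3=11
L[9]='a': occ=1, LF[9]=C('a')+1=12+1=13
L[10]='1': occ=1, LF[10]=C('1')+1=1+1=2
L[11]='a': occ=2, LF[11]=C('a')+2=12+2=14
L[12]='C': occ=1, LF[12]=C('C')+1=6+1=7
L[13]='$': occ=0, LF[13]=C('$')+0=0+0=0
L[14]='b': occ=1, LF[14]=C('b')+1=15+1=16
L[15]='1': occ=2, LF[15]=C('1')+2=1+2=3
L[16]='2': occ=1, LF[16]=C('2')+1=4+1=5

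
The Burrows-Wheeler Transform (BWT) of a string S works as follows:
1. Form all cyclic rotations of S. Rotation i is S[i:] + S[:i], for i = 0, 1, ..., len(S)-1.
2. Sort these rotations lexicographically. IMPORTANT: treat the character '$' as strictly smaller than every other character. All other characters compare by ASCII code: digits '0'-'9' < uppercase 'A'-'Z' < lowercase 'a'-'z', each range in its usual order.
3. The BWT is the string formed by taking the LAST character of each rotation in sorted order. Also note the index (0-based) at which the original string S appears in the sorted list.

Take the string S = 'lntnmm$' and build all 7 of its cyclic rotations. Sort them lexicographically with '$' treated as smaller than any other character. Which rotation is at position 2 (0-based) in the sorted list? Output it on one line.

All 7 rotations (rotation i = S[i:]+S[:i]):
  rot[0] = lntnmm$
  rot[1] = ntnmm$l
  rot[2] = tnmm$ln
  rot[3] = nmm$lnt
  rot[4] = mm$lntn
  rot[5] = m$lntnm
  rot[6] = $lntnmm
Sorted (with $ < everything):
  sorted[0] = $lntnmm
  sorted[1] = lntnmm$
  sorted[2] = m$lntnm
  sorted[3] = mm$lntn
  sorted[4] = nmm$lnt
  sorted[5] = ntnmm$l
  sorted[6] = tnmm$ln
sorted[2] = m$lntnm

Answer: m$lntnm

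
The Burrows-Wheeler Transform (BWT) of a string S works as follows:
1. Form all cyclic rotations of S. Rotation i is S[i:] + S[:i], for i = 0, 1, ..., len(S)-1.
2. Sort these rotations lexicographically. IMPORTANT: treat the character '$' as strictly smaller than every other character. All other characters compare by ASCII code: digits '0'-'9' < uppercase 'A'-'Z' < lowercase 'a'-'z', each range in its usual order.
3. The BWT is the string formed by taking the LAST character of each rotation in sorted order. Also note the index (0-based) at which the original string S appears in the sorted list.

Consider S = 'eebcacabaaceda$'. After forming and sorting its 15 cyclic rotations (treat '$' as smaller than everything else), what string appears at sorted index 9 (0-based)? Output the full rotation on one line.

Answer: cacabaaceda$eeb

Derivation:
All 15 rotations (rotation i = S[i:]+S[:i]):
  rot[0] = eebcacabaaceda$
  rot[1] = ebcacabaaceda$e
  rot[2] = bcacabaaceda$ee
  rot[3] = cacabaaceda$eeb
  rot[4] = acabaaceda$eebc
  rot[5] = cabaaceda$eebca
  rot[6] = abaaceda$eebcac
  rot[7] = baaceda$eebcaca
  rot[8] = aaceda$eebcacab
  rot[9] = aceda$eebcacaba
  rot[10] = ceda$eebcacabaa
  rot[11] = eda$eebcacabaac
  rot[12] = da$eebcacabaace
  rot[13] = a$eebcacabaaced
  rot[14] = $eebcacabaaceda
Sorted (with $ < everything):
  sorted[0] = $eebcacabaaceda
  sorted[1] = a$eebcacabaaced
  sorted[2] = aaceda$eebcacab
  sorted[3] = abaaceda$eebcac
  sorted[4] = acabaaceda$eebc
  sorted[5] = aceda$eebcacaba
  sorted[6] = baaceda$eebcaca
  sorted[7] = bcacabaaceda$ee
  sorted[8] = cabaaceda$eebca
  sorted[9] = cacabaaceda$eeb
  sorted[10] = ceda$eebcacabaa
  sorted[11] = da$eebcacabaace
  sorted[12] = ebcacabaaceda$e
  sorted[13] = eda$eebcacabaac
  sorted[14] = eebcacabaaceda$
sorted[9] = cacabaaceda$eeb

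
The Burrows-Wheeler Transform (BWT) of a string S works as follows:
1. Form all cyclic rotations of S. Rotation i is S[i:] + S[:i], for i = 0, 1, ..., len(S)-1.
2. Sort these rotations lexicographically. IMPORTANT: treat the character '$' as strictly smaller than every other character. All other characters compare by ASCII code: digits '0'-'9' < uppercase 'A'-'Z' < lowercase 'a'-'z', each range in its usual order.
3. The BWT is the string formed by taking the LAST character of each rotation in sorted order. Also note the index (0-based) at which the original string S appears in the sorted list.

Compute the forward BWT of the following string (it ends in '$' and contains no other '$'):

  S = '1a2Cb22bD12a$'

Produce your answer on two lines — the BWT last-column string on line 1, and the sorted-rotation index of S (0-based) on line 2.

Answer: aD$ba122b21C2
2

Derivation:
All 13 rotations (rotation i = S[i:]+S[:i]):
  rot[0] = 1a2Cb22bD12a$
  rot[1] = a2Cb22bD12a$1
  rot[2] = 2Cb22bD12a$1a
  rot[3] = Cb22bD12a$1a2
  rot[4] = b22bD12a$1a2C
  rot[5] = 22bD12a$1a2Cb
  rot[6] = 2bD12a$1a2Cb2
  rot[7] = bD12a$1a2Cb22
  rot[8] = D12a$1a2Cb22b
  rot[9] = 12a$1a2Cb22bD
  rot[10] = 2a$1a2Cb22bD1
  rot[11] = a$1a2Cb22bD12
  rot[12] = $1a2Cb22bD12a
Sorted (with $ < everything):
  sorted[0] = $1a2Cb22bD12a  (last char: 'a')
  sorted[1] = 12a$1a2Cb22bD  (last char: 'D')
  sorted[2] = 1a2Cb22bD12a$  (last char: '$')
  sorted[3] = 22bD12a$1a2Cb  (last char: 'b')
  sorted[4] = 2Cb22bD12a$1a  (last char: 'a')
  sorted[5] = 2a$1a2Cb22bD1  (last char: '1')
  sorted[6] = 2bD12a$1a2Cb2  (last char: '2')
  sorted[7] = Cb22bD12a$1a2  (last char: '2')
  sorted[8] = D12a$1a2Cb22b  (last char: 'b')
  sorted[9] = a$1a2Cb22bD12  (last char: '2')
  sorted[10] = a2Cb22bD12a$1  (last char: '1')
  sorted[11] = b22bD12a$1a2C  (last char: 'C')
  sorted[12] = bD12a$1a2Cb22  (last char: '2')
Last column: aD$ba122b21C2
Original string S is at sorted index 2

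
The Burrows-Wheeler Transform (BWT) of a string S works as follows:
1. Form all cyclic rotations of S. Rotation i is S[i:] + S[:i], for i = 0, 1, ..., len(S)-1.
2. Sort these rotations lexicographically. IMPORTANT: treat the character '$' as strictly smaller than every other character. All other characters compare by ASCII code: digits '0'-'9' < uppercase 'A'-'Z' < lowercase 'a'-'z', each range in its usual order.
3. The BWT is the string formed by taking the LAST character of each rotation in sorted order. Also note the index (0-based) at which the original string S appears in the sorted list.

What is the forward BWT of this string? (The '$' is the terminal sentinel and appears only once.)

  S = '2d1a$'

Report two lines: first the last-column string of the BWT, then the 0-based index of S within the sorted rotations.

Answer: ad$12
2

Derivation:
All 5 rotations (rotation i = S[i:]+S[:i]):
  rot[0] = 2d1a$
  rot[1] = d1a$2
  rot[2] = 1a$2d
  rot[3] = a$2d1
  rot[4] = $2d1a
Sorted (with $ < everything):
  sorted[0] = $2d1a  (last char: 'a')
  sorted[1] = 1a$2d  (last char: 'd')
  sorted[2] = 2d1a$  (last char: '$')
  sorted[3] = a$2d1  (last char: '1')
  sorted[4] = d1a$2  (last char: '2')
Last column: ad$12
Original string S is at sorted index 2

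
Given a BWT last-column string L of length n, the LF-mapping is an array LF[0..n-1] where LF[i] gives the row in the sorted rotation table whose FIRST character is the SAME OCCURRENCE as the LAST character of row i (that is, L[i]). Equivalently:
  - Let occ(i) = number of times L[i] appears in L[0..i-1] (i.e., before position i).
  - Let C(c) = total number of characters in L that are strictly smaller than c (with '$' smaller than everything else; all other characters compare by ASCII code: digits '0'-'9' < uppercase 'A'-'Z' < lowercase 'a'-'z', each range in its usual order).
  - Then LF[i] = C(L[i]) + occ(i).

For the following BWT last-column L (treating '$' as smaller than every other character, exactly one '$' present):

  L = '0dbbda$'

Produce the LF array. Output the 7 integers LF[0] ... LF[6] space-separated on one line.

Answer: 1 5 3 4 6 2 0

Derivation:
Char counts: '$':1, '0':1, 'a':1, 'b':2, 'd':2
C (first-col start): C('$')=0, C('0')=1, C('a')=2, C('b')=3, C('d')=5
L[0]='0': occ=0, LF[0]=C('0')+0=1+0=1
L[1]='d': occ=0, LF[1]=C('d')+0=5+0=5
L[2]='b': occ=0, LF[2]=C('b')+0=3+0=3
L[3]='b': occ=1, LF[3]=C('b')+1=3+1=4
L[4]='d': occ=1, LF[4]=C('d')+1=5+1=6
L[5]='a': occ=0, LF[5]=C('a')+0=2+0=2
L[6]='$': occ=0, LF[6]=C('$')+0=0+0=0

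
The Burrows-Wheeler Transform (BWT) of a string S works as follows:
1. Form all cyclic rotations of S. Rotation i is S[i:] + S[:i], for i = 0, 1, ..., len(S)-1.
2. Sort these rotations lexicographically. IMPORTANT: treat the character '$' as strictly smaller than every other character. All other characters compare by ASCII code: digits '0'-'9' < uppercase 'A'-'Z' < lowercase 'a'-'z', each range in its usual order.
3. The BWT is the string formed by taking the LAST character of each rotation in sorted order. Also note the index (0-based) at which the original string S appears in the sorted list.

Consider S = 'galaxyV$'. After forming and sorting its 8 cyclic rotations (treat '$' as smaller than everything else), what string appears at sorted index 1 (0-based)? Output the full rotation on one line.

Answer: V$galaxy

Derivation:
All 8 rotations (rotation i = S[i:]+S[:i]):
  rot[0] = galaxyV$
  rot[1] = alaxyV$g
  rot[2] = laxyV$ga
  rot[3] = axyV$gal
  rot[4] = xyV$gala
  rot[5] = yV$galax
  rot[6] = V$galaxy
  rot[7] = $galaxyV
Sorted (with $ < everything):
  sorted[0] = $galaxyV
  sorted[1] = V$galaxy
  sorted[2] = alaxyV$g
  sorted[3] = axyV$gal
  sorted[4] = galaxyV$
  sorted[5] = laxyV$ga
  sorted[6] = xyV$gala
  sorted[7] = yV$galax
sorted[1] = V$galaxy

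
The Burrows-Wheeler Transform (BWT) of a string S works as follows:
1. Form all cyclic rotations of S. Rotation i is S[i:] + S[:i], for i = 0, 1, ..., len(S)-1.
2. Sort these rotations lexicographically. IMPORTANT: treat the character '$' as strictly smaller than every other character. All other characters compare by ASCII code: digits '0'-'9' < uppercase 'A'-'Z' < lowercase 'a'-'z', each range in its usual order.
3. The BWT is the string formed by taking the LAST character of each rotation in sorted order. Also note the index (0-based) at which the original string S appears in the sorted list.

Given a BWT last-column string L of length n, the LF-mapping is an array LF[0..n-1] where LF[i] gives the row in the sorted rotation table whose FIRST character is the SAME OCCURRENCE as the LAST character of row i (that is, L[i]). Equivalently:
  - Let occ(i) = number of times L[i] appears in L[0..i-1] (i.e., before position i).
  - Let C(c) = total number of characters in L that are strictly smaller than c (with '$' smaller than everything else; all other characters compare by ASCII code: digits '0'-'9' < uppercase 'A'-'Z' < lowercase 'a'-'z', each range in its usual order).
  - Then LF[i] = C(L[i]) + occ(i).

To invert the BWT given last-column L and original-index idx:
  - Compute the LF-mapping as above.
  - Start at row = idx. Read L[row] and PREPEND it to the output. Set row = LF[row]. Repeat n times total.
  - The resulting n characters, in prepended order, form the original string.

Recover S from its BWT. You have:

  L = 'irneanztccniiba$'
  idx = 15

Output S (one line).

Answer: zebracincinnati$

Derivation:
LF mapping: 7 13 10 6 1 11 15 14 4 5 12 8 9 3 2 0
Walk LF starting at row 15, prepending L[row]:
  step 1: row=15, L[15]='$', prepend. Next row=LF[15]=0
  step 2: row=0, L[0]='i', prepend. Next row=LF[0]=7
  step 3: row=7, L[7]='t', prepend. Next row=LF[7]=14
  step 4: row=14, L[14]='a', prepend. Next row=LF[14]=2
  step 5: row=2, L[2]='n', prepend. Next row=LF[2]=10
  step 6: row=10, L[10]='n', prepend. Next row=LF[10]=12
  step 7: row=12, L[12]='i', prepend. Next row=LF[12]=9
  step 8: row=9, L[9]='c', prepend. Next row=LF[9]=5
  step 9: row=5, L[5]='n', prepend. Next row=LF[5]=11
  step 10: row=11, L[11]='i', prepend. Next row=LF[11]=8
  step 11: row=8, L[8]='c', prepend. Next row=LF[8]=4
  step 12: row=4, L[4]='a', prepend. Next row=LF[4]=1
  step 13: row=1, L[1]='r', prepend. Next row=LF[1]=13
  step 14: row=13, L[13]='b', prepend. Next row=LF[13]=3
  step 15: row=3, L[3]='e', prepend. Next row=LF[3]=6
  step 16: row=6, L[6]='z', prepend. Next row=LF[6]=15
Reversed output: zebracincinnati$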